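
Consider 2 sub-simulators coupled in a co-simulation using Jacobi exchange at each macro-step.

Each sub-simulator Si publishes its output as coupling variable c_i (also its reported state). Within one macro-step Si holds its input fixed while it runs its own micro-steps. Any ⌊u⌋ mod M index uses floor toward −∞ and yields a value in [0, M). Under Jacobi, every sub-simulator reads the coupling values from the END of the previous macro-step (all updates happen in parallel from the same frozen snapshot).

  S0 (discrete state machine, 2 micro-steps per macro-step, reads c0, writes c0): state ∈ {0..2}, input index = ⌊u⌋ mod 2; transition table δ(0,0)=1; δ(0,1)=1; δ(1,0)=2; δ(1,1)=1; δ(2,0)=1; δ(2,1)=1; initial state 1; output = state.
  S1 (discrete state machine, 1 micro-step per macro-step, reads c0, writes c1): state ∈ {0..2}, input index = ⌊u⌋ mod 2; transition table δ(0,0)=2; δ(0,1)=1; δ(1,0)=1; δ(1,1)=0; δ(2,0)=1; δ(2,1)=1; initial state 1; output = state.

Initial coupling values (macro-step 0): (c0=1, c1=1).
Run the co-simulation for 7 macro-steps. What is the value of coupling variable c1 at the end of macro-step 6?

macro 1: S0 reads c0=1 → after 2×micro: 1; S1 reads c0=1 → after 1×micro: 0 ⇒ (c0=1, c1=0)
macro 2: S0 reads c0=1 → after 2×micro: 1; S1 reads c0=1 → after 1×micro: 1 ⇒ (c0=1, c1=1)
macro 3: S0 reads c0=1 → after 2×micro: 1; S1 reads c0=1 → after 1×micro: 0 ⇒ (c0=1, c1=0)
macro 4: S0 reads c0=1 → after 2×micro: 1; S1 reads c0=1 → after 1×micro: 1 ⇒ (c0=1, c1=1)
macro 5: S0 reads c0=1 → after 2×micro: 1; S1 reads c0=1 → after 1×micro: 0 ⇒ (c0=1, c1=0)
macro 6: S0 reads c0=1 → after 2×micro: 1; S1 reads c0=1 → after 1×micro: 1 ⇒ (c0=1, c1=1)
macro 7: S0 reads c0=1 → after 2×micro: 1; S1 reads c0=1 → after 1×micro: 0 ⇒ (c0=1, c1=0)

c1 at macro-step 6 = 1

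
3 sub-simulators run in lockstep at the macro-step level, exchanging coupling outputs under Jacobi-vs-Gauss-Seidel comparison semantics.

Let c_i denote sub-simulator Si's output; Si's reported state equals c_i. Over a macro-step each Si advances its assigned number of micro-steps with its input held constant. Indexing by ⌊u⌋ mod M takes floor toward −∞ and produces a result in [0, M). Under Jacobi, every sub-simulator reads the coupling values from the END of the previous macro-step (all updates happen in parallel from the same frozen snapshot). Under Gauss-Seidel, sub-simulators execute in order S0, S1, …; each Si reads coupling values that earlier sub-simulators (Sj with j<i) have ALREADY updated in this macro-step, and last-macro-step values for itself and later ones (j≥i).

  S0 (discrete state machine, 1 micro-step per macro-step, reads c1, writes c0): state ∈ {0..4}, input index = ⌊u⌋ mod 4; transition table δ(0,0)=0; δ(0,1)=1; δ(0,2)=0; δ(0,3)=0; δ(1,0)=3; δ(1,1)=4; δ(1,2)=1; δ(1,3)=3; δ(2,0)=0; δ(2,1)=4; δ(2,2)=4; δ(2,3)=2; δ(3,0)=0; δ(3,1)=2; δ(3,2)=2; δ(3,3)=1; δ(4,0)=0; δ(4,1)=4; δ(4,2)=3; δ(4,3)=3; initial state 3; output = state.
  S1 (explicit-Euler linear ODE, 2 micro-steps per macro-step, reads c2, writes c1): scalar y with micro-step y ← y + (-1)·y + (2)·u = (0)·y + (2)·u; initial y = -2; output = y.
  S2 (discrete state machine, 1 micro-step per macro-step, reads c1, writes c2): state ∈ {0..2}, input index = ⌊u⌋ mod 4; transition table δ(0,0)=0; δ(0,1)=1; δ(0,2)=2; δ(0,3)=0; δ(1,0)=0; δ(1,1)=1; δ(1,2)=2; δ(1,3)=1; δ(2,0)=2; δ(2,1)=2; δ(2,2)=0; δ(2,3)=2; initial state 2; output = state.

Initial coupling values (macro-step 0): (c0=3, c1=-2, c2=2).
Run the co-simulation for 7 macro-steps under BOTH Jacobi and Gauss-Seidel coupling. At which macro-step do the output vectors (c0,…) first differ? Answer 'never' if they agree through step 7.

first divergence at macro-step: 1

[Jacobi] macro 1: S0 reads c1=-2 → after 1×micro: 2; S1 reads c2=2 → after 2×micro: 4; S2 reads c1=-2 → after 1×micro: 0 ⇒ (c0=2, c1=4, c2=0)
[Jacobi] macro 2: S0 reads c1=4 → after 1×micro: 0; S1 reads c2=0 → after 2×micro: 0; S2 reads c1=4 → after 1×micro: 0 ⇒ (c0=0, c1=0, c2=0)
[Jacobi] macro 3: S0 reads c1=0 → after 1×micro: 0; S1 reads c2=0 → after 2×micro: 0; S2 reads c1=0 → after 1×micro: 0 ⇒ (c0=0, c1=0, c2=0)
[Jacobi] macro 4: S0 reads c1=0 → after 1×micro: 0; S1 reads c2=0 → after 2×micro: 0; S2 reads c1=0 → after 1×micro: 0 ⇒ (c0=0, c1=0, c2=0)
[Jacobi] macro 5: S0 reads c1=0 → after 1×micro: 0; S1 reads c2=0 → after 2×micro: 0; S2 reads c1=0 → after 1×micro: 0 ⇒ (c0=0, c1=0, c2=0)
[Jacobi] macro 6: S0 reads c1=0 → after 1×micro: 0; S1 reads c2=0 → after 2×micro: 0; S2 reads c1=0 → after 1×micro: 0 ⇒ (c0=0, c1=0, c2=0)
[Jacobi] macro 7: S0 reads c1=0 → after 1×micro: 0; S1 reads c2=0 → after 2×micro: 0; S2 reads c1=0 → after 1×micro: 0 ⇒ (c0=0, c1=0, c2=0)
[Gauss-Seidel] macro 1: S0 reads c1=-2 → after 1×micro: 2; S1 reads c2=2 → after 2×micro: 4; S2 reads c1=4 → after 1×micro: 2 ⇒ (c0=2, c1=4, c2=2)
[Gauss-Seidel] macro 2: S0 reads c1=4 → after 1×micro: 0; S1 reads c2=2 → after 2×micro: 4; S2 reads c1=4 → after 1×micro: 2 ⇒ (c0=0, c1=4, c2=2)
[Gauss-Seidel] macro 3: S0 reads c1=4 → after 1×micro: 0; S1 reads c2=2 → after 2×micro: 4; S2 reads c1=4 → after 1×micro: 2 ⇒ (c0=0, c1=4, c2=2)
[Gauss-Seidel] macro 4: S0 reads c1=4 → after 1×micro: 0; S1 reads c2=2 → after 2×micro: 4; S2 reads c1=4 → after 1×micro: 2 ⇒ (c0=0, c1=4, c2=2)
[Gauss-Seidel] macro 5: S0 reads c1=4 → after 1×micro: 0; S1 reads c2=2 → after 2×micro: 4; S2 reads c1=4 → after 1×micro: 2 ⇒ (c0=0, c1=4, c2=2)
[Gauss-Seidel] macro 6: S0 reads c1=4 → after 1×micro: 0; S1 reads c2=2 → after 2×micro: 4; S2 reads c1=4 → after 1×micro: 2 ⇒ (c0=0, c1=4, c2=2)
[Gauss-Seidel] macro 7: S0 reads c1=4 → after 1×micro: 0; S1 reads c2=2 → after 2×micro: 4; S2 reads c1=4 → after 1×micro: 2 ⇒ (c0=0, c1=4, c2=2)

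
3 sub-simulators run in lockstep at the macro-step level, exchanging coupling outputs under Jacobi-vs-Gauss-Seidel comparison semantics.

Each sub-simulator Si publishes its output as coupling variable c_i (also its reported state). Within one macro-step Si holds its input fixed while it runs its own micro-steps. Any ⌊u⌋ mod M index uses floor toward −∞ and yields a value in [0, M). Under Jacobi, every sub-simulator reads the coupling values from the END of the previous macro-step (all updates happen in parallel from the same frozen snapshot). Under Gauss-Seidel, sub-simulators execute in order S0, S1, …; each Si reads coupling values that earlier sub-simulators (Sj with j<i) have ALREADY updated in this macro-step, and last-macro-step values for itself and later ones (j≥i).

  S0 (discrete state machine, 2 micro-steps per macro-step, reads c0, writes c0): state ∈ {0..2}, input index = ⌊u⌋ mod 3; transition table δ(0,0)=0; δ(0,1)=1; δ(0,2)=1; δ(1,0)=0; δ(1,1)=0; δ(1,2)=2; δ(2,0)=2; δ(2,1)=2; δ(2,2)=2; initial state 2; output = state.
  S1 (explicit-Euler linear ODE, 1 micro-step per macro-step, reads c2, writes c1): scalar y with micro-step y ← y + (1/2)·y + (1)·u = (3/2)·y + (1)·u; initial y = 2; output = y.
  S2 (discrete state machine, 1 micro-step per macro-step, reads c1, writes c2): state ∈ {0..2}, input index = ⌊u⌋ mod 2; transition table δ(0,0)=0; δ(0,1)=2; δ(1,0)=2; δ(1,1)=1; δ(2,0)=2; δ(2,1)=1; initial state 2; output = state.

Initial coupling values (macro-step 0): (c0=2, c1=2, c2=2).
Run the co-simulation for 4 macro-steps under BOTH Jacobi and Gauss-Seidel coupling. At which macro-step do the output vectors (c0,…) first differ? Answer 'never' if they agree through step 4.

first divergence at macro-step: 1

[Jacobi] macro 1: S0 reads c0=2 → after 2×micro: 2; S1 reads c2=2 → after 1×micro: 5; S2 reads c1=2 → after 1×micro: 2 ⇒ (c0=2, c1=5, c2=2)
[Jacobi] macro 2: S0 reads c0=2 → after 2×micro: 2; S1 reads c2=2 → after 1×micro: 19/2; S2 reads c1=5 → after 1×micro: 1 ⇒ (c0=2, c1=19/2, c2=1)
[Jacobi] macro 3: S0 reads c0=2 → after 2×micro: 2; S1 reads c2=1 → after 1×micro: 61/4; S2 reads c1=19/2 → after 1×micro: 1 ⇒ (c0=2, c1=61/4, c2=1)
[Jacobi] macro 4: S0 reads c0=2 → after 2×micro: 2; S1 reads c2=1 → after 1×micro: 191/8; S2 reads c1=61/4 → after 1×micro: 1 ⇒ (c0=2, c1=191/8, c2=1)
[Gauss-Seidel] macro 1: S0 reads c0=2 → after 2×micro: 2; S1 reads c2=2 → after 1×micro: 5; S2 reads c1=5 → after 1×micro: 1 ⇒ (c0=2, c1=5, c2=1)
[Gauss-Seidel] macro 2: S0 reads c0=2 → after 2×micro: 2; S1 reads c2=1 → after 1×micro: 17/2; S2 reads c1=17/2 → after 1×micro: 2 ⇒ (c0=2, c1=17/2, c2=2)
[Gauss-Seidel] macro 3: S0 reads c0=2 → after 2×micro: 2; S1 reads c2=2 → after 1×micro: 59/4; S2 reads c1=59/4 → after 1×micro: 2 ⇒ (c0=2, c1=59/4, c2=2)
[Gauss-Seidel] macro 4: S0 reads c0=2 → after 2×micro: 2; S1 reads c2=2 → after 1×micro: 193/8; S2 reads c1=193/8 → after 1×micro: 2 ⇒ (c0=2, c1=193/8, c2=2)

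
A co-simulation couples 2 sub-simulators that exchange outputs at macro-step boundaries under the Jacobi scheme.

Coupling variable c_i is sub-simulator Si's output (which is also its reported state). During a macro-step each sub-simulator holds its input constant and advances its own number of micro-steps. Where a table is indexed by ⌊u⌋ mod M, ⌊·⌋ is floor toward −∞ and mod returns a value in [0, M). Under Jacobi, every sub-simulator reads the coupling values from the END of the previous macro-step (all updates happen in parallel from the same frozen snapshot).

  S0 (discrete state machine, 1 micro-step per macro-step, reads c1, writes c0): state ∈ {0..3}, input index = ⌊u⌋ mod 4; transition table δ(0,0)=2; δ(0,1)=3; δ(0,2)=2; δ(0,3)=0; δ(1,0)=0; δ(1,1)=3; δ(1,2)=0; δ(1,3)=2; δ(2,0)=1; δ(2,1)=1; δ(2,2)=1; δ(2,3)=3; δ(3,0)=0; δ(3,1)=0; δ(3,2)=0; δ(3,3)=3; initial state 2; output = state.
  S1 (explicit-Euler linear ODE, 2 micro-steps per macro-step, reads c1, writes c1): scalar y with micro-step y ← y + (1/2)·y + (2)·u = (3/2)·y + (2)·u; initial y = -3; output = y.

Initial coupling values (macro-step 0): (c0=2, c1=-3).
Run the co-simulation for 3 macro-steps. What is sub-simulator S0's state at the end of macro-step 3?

S0 state at macro-step 3 = 2

macro 1: S0 reads c1=-3 → after 1×micro: 1; S1 reads c1=-3 → after 2×micro: -87/4 ⇒ (c0=1, c1=-87/4)
macro 2: S0 reads c1=-87/4 → after 1×micro: 0; S1 reads c1=-87/4 → after 2×micro: -2523/16 ⇒ (c0=0, c1=-2523/16)
macro 3: S0 reads c1=-2523/16 → after 1×micro: 2; S1 reads c1=-2523/16 → after 2×micro: -73167/64 ⇒ (c0=2, c1=-73167/64)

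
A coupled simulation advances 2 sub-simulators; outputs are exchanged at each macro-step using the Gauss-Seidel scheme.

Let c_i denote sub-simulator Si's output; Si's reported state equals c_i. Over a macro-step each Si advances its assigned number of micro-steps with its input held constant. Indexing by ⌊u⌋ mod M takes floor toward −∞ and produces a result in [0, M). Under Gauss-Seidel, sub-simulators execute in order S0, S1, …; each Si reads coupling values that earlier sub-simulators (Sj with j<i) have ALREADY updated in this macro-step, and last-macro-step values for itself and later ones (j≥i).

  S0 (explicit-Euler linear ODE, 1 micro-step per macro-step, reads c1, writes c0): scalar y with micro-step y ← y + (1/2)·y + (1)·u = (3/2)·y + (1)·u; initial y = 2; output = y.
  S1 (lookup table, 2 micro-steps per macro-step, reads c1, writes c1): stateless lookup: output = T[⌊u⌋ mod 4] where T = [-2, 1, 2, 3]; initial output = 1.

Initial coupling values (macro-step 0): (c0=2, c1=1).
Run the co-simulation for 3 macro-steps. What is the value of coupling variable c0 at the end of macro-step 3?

macro 1: S0 reads c1=1 → after 1×micro: 4; S1 reads c1=1 → after 2×micro: 1 ⇒ (c0=4, c1=1)
macro 2: S0 reads c1=1 → after 1×micro: 7; S1 reads c1=1 → after 2×micro: 1 ⇒ (c0=7, c1=1)
macro 3: S0 reads c1=1 → after 1×micro: 23/2; S1 reads c1=1 → after 2×micro: 1 ⇒ (c0=23/2, c1=1)

c0 at macro-step 3 = 23/2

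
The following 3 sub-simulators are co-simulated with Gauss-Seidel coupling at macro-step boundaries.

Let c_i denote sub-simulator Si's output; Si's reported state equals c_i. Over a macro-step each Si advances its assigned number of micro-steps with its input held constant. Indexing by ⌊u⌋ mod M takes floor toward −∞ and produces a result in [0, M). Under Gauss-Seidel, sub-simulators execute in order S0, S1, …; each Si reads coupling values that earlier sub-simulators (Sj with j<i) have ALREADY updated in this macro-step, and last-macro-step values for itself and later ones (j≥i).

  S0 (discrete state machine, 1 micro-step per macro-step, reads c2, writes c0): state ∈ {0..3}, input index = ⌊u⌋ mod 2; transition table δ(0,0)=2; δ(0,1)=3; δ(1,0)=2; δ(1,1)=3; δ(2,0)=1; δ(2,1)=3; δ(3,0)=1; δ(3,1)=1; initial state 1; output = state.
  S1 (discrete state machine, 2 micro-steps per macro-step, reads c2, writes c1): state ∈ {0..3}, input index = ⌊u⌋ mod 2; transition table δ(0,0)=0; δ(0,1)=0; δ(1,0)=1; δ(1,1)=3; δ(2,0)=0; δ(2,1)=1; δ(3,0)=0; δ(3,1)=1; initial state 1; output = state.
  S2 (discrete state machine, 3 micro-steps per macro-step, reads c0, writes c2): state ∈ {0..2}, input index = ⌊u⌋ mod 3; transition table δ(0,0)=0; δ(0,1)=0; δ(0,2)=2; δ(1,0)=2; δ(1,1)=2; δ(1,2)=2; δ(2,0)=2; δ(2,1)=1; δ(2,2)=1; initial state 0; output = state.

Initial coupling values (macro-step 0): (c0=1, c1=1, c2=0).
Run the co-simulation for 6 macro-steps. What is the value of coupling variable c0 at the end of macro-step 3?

macro 1: S0 reads c2=0 → after 1×micro: 2; S1 reads c2=0 → after 2×micro: 1; S2 reads c0=2 → after 3×micro: 2 ⇒ (c0=2, c1=1, c2=2)
macro 2: S0 reads c2=2 → after 1×micro: 1; S1 reads c2=2 → after 2×micro: 1; S2 reads c0=1 → after 3×micro: 1 ⇒ (c0=1, c1=1, c2=1)
macro 3: S0 reads c2=1 → after 1×micro: 3; S1 reads c2=1 → after 2×micro: 1; S2 reads c0=3 → after 3×micro: 2 ⇒ (c0=3, c1=1, c2=2)
macro 4: S0 reads c2=2 → after 1×micro: 1; S1 reads c2=2 → after 2×micro: 1; S2 reads c0=1 → after 3×micro: 1 ⇒ (c0=1, c1=1, c2=1)
macro 5: S0 reads c2=1 → after 1×micro: 3; S1 reads c2=1 → after 2×micro: 1; S2 reads c0=3 → after 3×micro: 2 ⇒ (c0=3, c1=1, c2=2)
macro 6: S0 reads c2=2 → after 1×micro: 1; S1 reads c2=2 → after 2×micro: 1; S2 reads c0=1 → after 3×micro: 1 ⇒ (c0=1, c1=1, c2=1)

c0 at macro-step 3 = 3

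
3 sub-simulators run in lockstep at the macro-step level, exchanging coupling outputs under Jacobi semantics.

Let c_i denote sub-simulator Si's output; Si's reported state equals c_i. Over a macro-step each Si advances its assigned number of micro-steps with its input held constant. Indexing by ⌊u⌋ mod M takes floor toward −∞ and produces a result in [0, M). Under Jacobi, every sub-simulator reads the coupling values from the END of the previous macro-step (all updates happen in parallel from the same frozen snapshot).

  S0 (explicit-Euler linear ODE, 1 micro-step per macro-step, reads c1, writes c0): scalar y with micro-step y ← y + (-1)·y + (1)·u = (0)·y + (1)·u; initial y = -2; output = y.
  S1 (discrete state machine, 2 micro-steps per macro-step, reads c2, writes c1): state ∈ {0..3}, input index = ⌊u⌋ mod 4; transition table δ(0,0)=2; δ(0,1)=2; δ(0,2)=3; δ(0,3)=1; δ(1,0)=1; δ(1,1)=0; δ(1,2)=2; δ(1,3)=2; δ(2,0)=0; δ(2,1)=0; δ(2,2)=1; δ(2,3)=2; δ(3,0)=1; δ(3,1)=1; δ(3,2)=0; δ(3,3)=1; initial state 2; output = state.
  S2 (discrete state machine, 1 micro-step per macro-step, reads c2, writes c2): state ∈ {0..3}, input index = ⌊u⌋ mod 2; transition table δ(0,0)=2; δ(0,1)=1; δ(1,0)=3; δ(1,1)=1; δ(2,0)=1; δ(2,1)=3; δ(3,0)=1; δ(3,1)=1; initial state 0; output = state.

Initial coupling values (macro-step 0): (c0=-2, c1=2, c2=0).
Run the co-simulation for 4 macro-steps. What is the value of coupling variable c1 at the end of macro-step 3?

macro 1: S0 reads c1=2 → after 1×micro: 2; S1 reads c2=0 → after 2×micro: 2; S2 reads c2=0 → after 1×micro: 2 ⇒ (c0=2, c1=2, c2=2)
macro 2: S0 reads c1=2 → after 1×micro: 2; S1 reads c2=2 → after 2×micro: 2; S2 reads c2=2 → after 1×micro: 1 ⇒ (c0=2, c1=2, c2=1)
macro 3: S0 reads c1=2 → after 1×micro: 2; S1 reads c2=1 → after 2×micro: 2; S2 reads c2=1 → after 1×micro: 1 ⇒ (c0=2, c1=2, c2=1)
macro 4: S0 reads c1=2 → after 1×micro: 2; S1 reads c2=1 → after 2×micro: 2; S2 reads c2=1 → after 1×micro: 1 ⇒ (c0=2, c1=2, c2=1)

c1 at macro-step 3 = 2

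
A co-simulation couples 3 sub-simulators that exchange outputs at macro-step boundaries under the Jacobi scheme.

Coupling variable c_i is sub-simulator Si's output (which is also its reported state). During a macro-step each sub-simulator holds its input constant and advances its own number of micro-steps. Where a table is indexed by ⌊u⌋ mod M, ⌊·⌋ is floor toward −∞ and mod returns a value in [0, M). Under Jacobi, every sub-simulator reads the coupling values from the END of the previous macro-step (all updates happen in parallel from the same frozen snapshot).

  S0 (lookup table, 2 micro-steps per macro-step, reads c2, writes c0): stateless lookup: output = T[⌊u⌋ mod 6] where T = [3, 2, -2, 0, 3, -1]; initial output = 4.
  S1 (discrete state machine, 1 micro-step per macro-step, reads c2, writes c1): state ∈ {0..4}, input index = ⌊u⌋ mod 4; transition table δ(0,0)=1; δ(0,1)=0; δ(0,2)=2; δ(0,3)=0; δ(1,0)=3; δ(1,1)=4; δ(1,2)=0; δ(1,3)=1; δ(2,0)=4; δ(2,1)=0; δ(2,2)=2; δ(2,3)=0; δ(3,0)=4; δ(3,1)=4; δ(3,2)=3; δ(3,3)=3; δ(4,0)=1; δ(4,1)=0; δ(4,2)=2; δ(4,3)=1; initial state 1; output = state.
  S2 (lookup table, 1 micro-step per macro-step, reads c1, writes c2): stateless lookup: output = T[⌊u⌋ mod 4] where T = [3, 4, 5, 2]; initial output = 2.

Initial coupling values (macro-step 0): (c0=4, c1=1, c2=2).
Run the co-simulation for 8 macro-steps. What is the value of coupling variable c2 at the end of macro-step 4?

macro 1: S0 reads c2=2 → after 2×micro: -2; S1 reads c2=2 → after 1×micro: 0; S2 reads c1=1 → after 1×micro: 4 ⇒ (c0=-2, c1=0, c2=4)
macro 2: S0 reads c2=4 → after 2×micro: 3; S1 reads c2=4 → after 1×micro: 1; S2 reads c1=0 → after 1×micro: 3 ⇒ (c0=3, c1=1, c2=3)
macro 3: S0 reads c2=3 → after 2×micro: 0; S1 reads c2=3 → after 1×micro: 1; S2 reads c1=1 → after 1×micro: 4 ⇒ (c0=0, c1=1, c2=4)
macro 4: S0 reads c2=4 → after 2×micro: 3; S1 reads c2=4 → after 1×micro: 3; S2 reads c1=1 → after 1×micro: 4 ⇒ (c0=3, c1=3, c2=4)
macro 5: S0 reads c2=4 → after 2×micro: 3; S1 reads c2=4 → after 1×micro: 4; S2 reads c1=3 → after 1×micro: 2 ⇒ (c0=3, c1=4, c2=2)
macro 6: S0 reads c2=2 → after 2×micro: -2; S1 reads c2=2 → after 1×micro: 2; S2 reads c1=4 → after 1×micro: 3 ⇒ (c0=-2, c1=2, c2=3)
macro 7: S0 reads c2=3 → after 2×micro: 0; S1 reads c2=3 → after 1×micro: 0; S2 reads c1=2 → after 1×micro: 5 ⇒ (c0=0, c1=0, c2=5)
macro 8: S0 reads c2=5 → after 2×micro: -1; S1 reads c2=5 → after 1×micro: 0; S2 reads c1=0 → after 1×micro: 3 ⇒ (c0=-1, c1=0, c2=3)

c2 at macro-step 4 = 4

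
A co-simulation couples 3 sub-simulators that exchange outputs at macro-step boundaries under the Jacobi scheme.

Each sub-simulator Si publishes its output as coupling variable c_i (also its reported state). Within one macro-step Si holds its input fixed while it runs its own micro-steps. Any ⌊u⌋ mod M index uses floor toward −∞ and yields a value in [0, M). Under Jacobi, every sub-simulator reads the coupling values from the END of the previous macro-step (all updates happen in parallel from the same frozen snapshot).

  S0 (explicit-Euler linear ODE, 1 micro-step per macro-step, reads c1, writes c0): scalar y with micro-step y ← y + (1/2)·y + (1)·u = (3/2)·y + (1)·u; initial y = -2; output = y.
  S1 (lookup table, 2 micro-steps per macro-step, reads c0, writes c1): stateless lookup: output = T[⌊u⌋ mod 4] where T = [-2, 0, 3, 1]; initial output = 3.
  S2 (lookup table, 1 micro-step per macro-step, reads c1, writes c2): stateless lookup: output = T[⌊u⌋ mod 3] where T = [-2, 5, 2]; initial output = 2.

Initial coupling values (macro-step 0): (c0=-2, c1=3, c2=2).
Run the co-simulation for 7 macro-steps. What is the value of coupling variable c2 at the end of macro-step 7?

macro 1: S0 reads c1=3 → after 1×micro: 0; S1 reads c0=-2 → after 2×micro: 3; S2 reads c1=3 → after 1×micro: -2 ⇒ (c0=0, c1=3, c2=-2)
macro 2: S0 reads c1=3 → after 1×micro: 3; S1 reads c0=0 → after 2×micro: -2; S2 reads c1=3 → after 1×micro: -2 ⇒ (c0=3, c1=-2, c2=-2)
macro 3: S0 reads c1=-2 → after 1×micro: 5/2; S1 reads c0=3 → after 2×micro: 1; S2 reads c1=-2 → after 1×micro: 5 ⇒ (c0=5/2, c1=1, c2=5)
macro 4: S0 reads c1=1 → after 1×micro: 19/4; S1 reads c0=5/2 → after 2×micro: 3; S2 reads c1=1 → after 1×micro: 5 ⇒ (c0=19/4, c1=3, c2=5)
macro 5: S0 reads c1=3 → after 1×micro: 81/8; S1 reads c0=19/4 → after 2×micro: -2; S2 reads c1=3 → after 1×micro: -2 ⇒ (c0=81/8, c1=-2, c2=-2)
macro 6: S0 reads c1=-2 → after 1×micro: 211/16; S1 reads c0=81/8 → after 2×micro: 3; S2 reads c1=-2 → after 1×micro: 5 ⇒ (c0=211/16, c1=3, c2=5)
macro 7: S0 reads c1=3 → after 1×micro: 729/32; S1 reads c0=211/16 → after 2×micro: 0; S2 reads c1=3 → after 1×micro: -2 ⇒ (c0=729/32, c1=0, c2=-2)

c2 at macro-step 7 = -2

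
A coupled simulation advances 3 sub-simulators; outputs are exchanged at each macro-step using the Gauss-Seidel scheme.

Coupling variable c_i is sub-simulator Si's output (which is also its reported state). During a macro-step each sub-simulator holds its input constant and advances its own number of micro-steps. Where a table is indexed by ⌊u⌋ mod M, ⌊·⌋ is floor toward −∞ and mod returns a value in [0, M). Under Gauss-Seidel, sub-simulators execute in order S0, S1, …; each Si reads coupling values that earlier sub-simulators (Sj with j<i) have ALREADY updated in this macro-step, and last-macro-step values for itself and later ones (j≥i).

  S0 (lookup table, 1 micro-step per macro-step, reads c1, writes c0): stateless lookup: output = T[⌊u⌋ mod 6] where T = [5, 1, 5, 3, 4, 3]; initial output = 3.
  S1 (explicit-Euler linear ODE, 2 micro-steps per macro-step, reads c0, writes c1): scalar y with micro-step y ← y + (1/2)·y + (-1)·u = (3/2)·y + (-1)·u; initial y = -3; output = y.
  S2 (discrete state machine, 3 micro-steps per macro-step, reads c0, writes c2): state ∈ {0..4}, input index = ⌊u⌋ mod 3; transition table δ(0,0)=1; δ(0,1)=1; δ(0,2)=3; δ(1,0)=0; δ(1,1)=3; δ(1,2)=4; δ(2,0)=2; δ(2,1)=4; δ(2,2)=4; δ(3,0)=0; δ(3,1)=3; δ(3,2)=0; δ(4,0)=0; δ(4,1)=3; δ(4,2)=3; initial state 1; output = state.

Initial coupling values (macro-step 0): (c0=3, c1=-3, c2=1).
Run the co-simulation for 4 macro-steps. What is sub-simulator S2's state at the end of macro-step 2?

macro 1: S0 reads c1=-3 → after 1×micro: 3; S1 reads c0=3 → after 2×micro: -57/4; S2 reads c0=3 → after 3×micro: 0 ⇒ (c0=3, c1=-57/4, c2=0)
macro 2: S0 reads c1=-57/4 → after 1×micro: 3; S1 reads c0=3 → after 2×micro: -633/16; S2 reads c0=3 → after 3×micro: 1 ⇒ (c0=3, c1=-633/16, c2=1)
macro 3: S0 reads c1=-633/16 → after 1×micro: 5; S1 reads c0=5 → after 2×micro: -6497/64; S2 reads c0=5 → after 3×micro: 0 ⇒ (c0=5, c1=-6497/64, c2=0)
macro 4: S0 reads c1=-6497/64 → after 1×micro: 5; S1 reads c0=5 → after 2×micro: -61673/256; S2 reads c0=5 → after 3×micro: 3 ⇒ (c0=5, c1=-61673/256, c2=3)

S2 state at macro-step 2 = 1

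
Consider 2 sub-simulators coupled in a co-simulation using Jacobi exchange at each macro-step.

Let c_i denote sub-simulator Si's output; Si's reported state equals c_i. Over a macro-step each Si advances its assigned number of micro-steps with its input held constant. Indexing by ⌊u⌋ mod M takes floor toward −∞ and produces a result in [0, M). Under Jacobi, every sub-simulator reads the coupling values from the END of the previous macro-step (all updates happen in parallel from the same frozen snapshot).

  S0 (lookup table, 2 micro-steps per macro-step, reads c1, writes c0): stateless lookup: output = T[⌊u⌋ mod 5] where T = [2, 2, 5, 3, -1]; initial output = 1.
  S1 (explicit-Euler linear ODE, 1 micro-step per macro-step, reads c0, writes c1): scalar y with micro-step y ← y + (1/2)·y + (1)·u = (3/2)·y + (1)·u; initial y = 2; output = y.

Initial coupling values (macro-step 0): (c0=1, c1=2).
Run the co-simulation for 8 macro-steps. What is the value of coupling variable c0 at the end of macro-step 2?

macro 1: S0 reads c1=2 → after 2×micro: 5; S1 reads c0=1 → after 1×micro: 4 ⇒ (c0=5, c1=4)
macro 2: S0 reads c1=4 → after 2×micro: -1; S1 reads c0=5 → after 1×micro: 11 ⇒ (c0=-1, c1=11)
macro 3: S0 reads c1=11 → after 2×micro: 2; S1 reads c0=-1 → after 1×micro: 31/2 ⇒ (c0=2, c1=31/2)
macro 4: S0 reads c1=31/2 → after 2×micro: 2; S1 reads c0=2 → after 1×micro: 101/4 ⇒ (c0=2, c1=101/4)
macro 5: S0 reads c1=101/4 → after 2×micro: 2; S1 reads c0=2 → after 1×micro: 319/8 ⇒ (c0=2, c1=319/8)
macro 6: S0 reads c1=319/8 → after 2×micro: -1; S1 reads c0=2 → after 1×micro: 989/16 ⇒ (c0=-1, c1=989/16)
macro 7: S0 reads c1=989/16 → after 2×micro: 2; S1 reads c0=-1 → after 1×micro: 2935/32 ⇒ (c0=2, c1=2935/32)
macro 8: S0 reads c1=2935/32 → after 2×micro: 2; S1 reads c0=2 → after 1×micro: 8933/64 ⇒ (c0=2, c1=8933/64)

c0 at macro-step 2 = -1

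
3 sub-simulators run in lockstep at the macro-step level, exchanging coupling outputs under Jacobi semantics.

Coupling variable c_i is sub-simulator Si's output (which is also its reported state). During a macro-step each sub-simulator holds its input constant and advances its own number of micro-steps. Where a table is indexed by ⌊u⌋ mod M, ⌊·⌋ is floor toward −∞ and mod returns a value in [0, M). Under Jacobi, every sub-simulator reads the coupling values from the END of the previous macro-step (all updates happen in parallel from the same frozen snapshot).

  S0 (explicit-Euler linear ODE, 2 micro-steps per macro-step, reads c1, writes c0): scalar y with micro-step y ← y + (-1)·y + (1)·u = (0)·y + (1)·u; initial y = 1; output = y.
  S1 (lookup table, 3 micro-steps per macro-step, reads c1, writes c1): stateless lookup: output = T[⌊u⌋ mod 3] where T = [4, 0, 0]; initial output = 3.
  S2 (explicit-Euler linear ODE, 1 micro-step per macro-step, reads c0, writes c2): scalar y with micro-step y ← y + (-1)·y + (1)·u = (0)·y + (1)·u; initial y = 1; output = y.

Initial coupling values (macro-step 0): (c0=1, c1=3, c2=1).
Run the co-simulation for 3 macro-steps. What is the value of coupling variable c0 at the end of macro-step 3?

c0 at macro-step 3 = 0

macro 1: S0 reads c1=3 → after 2×micro: 3; S1 reads c1=3 → after 3×micro: 4; S2 reads c0=1 → after 1×micro: 1 ⇒ (c0=3, c1=4, c2=1)
macro 2: S0 reads c1=4 → after 2×micro: 4; S1 reads c1=4 → after 3×micro: 0; S2 reads c0=3 → after 1×micro: 3 ⇒ (c0=4, c1=0, c2=3)
macro 3: S0 reads c1=0 → after 2×micro: 0; S1 reads c1=0 → after 3×micro: 4; S2 reads c0=4 → after 1×micro: 4 ⇒ (c0=0, c1=4, c2=4)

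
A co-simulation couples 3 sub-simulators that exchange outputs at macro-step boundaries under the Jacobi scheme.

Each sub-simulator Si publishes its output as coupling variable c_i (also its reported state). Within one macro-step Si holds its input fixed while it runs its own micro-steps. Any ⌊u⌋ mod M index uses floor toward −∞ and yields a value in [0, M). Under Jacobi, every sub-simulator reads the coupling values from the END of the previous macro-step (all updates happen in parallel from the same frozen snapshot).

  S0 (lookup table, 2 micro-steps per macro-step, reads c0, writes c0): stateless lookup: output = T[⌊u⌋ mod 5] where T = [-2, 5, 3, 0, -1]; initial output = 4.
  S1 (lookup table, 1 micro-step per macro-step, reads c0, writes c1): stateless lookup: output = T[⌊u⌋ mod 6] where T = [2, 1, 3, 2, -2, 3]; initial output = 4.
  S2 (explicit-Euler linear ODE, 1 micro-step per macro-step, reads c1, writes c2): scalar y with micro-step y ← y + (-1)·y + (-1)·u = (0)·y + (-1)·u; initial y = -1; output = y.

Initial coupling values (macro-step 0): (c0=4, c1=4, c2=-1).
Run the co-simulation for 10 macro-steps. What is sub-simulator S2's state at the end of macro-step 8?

S2 state at macro-step 8 = -3

macro 1: S0 reads c0=4 → after 2×micro: -1; S1 reads c0=4 → after 1×micro: -2; S2 reads c1=4 → after 1×micro: -4 ⇒ (c0=-1, c1=-2, c2=-4)
macro 2: S0 reads c0=-1 → after 2×micro: -1; S1 reads c0=-1 → after 1×micro: 3; S2 reads c1=-2 → after 1×micro: 2 ⇒ (c0=-1, c1=3, c2=2)
macro 3: S0 reads c0=-1 → after 2×micro: -1; S1 reads c0=-1 → after 1×micro: 3; S2 reads c1=3 → after 1×micro: -3 ⇒ (c0=-1, c1=3, c2=-3)
macro 4: S0 reads c0=-1 → after 2×micro: -1; S1 reads c0=-1 → after 1×micro: 3; S2 reads c1=3 → after 1×micro: -3 ⇒ (c0=-1, c1=3, c2=-3)
macro 5: S0 reads c0=-1 → after 2×micro: -1; S1 reads c0=-1 → after 1×micro: 3; S2 reads c1=3 → after 1×micro: -3 ⇒ (c0=-1, c1=3, c2=-3)
macro 6: S0 reads c0=-1 → after 2×micro: -1; S1 reads c0=-1 → after 1×micro: 3; S2 reads c1=3 → after 1×micro: -3 ⇒ (c0=-1, c1=3, c2=-3)
macro 7: S0 reads c0=-1 → after 2×micro: -1; S1 reads c0=-1 → after 1×micro: 3; S2 reads c1=3 → after 1×micro: -3 ⇒ (c0=-1, c1=3, c2=-3)
macro 8: S0 reads c0=-1 → after 2×micro: -1; S1 reads c0=-1 → after 1×micro: 3; S2 reads c1=3 → after 1×micro: -3 ⇒ (c0=-1, c1=3, c2=-3)
macro 9: S0 reads c0=-1 → after 2×micro: -1; S1 reads c0=-1 → after 1×micro: 3; S2 reads c1=3 → after 1×micro: -3 ⇒ (c0=-1, c1=3, c2=-3)
macro 10: S0 reads c0=-1 → after 2×micro: -1; S1 reads c0=-1 → after 1×micro: 3; S2 reads c1=3 → after 1×micro: -3 ⇒ (c0=-1, c1=3, c2=-3)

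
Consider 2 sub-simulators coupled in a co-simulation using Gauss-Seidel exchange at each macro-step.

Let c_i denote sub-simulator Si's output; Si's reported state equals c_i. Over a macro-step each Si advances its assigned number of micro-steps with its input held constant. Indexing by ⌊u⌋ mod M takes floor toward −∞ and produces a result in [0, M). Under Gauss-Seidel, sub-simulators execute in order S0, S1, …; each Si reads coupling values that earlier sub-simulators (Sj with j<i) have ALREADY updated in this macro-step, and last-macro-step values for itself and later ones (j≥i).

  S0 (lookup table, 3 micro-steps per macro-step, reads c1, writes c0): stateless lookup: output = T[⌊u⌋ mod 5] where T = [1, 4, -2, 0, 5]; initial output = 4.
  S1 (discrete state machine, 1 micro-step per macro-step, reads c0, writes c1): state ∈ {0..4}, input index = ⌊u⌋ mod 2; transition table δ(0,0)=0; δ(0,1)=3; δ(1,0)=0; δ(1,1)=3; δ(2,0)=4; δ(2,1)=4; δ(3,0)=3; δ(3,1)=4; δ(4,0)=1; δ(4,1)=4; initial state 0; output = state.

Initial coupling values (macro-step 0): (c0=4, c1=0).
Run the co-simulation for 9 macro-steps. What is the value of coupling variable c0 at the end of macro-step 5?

c0 at macro-step 5 = 0

macro 1: S0 reads c1=0 → after 3×micro: 1; S1 reads c0=1 → after 1×micro: 3 ⇒ (c0=1, c1=3)
macro 2: S0 reads c1=3 → after 3×micro: 0; S1 reads c0=0 → after 1×micro: 3 ⇒ (c0=0, c1=3)
macro 3: S0 reads c1=3 → after 3×micro: 0; S1 reads c0=0 → after 1×micro: 3 ⇒ (c0=0, c1=3)
macro 4: S0 reads c1=3 → after 3×micro: 0; S1 reads c0=0 → after 1×micro: 3 ⇒ (c0=0, c1=3)
macro 5: S0 reads c1=3 → after 3×micro: 0; S1 reads c0=0 → after 1×micro: 3 ⇒ (c0=0, c1=3)
macro 6: S0 reads c1=3 → after 3×micro: 0; S1 reads c0=0 → after 1×micro: 3 ⇒ (c0=0, c1=3)
macro 7: S0 reads c1=3 → after 3×micro: 0; S1 reads c0=0 → after 1×micro: 3 ⇒ (c0=0, c1=3)
macro 8: S0 reads c1=3 → after 3×micro: 0; S1 reads c0=0 → after 1×micro: 3 ⇒ (c0=0, c1=3)
macro 9: S0 reads c1=3 → after 3×micro: 0; S1 reads c0=0 → after 1×micro: 3 ⇒ (c0=0, c1=3)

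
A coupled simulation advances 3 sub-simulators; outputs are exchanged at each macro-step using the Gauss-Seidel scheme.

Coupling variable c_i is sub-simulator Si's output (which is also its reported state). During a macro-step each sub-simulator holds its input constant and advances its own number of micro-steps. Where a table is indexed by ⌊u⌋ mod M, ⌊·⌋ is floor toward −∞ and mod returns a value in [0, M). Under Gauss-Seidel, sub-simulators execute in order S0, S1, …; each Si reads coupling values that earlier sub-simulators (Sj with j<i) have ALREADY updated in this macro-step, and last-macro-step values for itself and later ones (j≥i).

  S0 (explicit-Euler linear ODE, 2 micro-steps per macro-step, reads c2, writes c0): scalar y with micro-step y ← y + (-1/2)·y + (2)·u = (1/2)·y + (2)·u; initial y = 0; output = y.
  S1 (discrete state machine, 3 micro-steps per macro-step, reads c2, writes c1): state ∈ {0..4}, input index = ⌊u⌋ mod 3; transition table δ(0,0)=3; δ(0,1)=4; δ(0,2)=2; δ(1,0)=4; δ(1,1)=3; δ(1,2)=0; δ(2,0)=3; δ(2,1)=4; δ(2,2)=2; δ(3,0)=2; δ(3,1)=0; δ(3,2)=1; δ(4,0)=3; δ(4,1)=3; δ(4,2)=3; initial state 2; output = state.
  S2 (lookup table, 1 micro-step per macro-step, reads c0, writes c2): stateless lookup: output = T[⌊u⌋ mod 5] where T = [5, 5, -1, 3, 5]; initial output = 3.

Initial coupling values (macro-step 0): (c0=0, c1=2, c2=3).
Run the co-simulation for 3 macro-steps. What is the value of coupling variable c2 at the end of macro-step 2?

c2 at macro-step 2 = -1

macro 1: S0 reads c2=3 → after 2×micro: 9; S1 reads c2=3 → after 3×micro: 3; S2 reads c0=9 → after 1×micro: 5 ⇒ (c0=9, c1=3, c2=5)
macro 2: S0 reads c2=5 → after 2×micro: 69/4; S1 reads c2=5 → after 3×micro: 2; S2 reads c0=69/4 → after 1×micro: -1 ⇒ (c0=69/4, c1=2, c2=-1)
macro 3: S0 reads c2=-1 → after 2×micro: 21/16; S1 reads c2=-1 → after 3×micro: 2; S2 reads c0=21/16 → after 1×micro: 5 ⇒ (c0=21/16, c1=2, c2=5)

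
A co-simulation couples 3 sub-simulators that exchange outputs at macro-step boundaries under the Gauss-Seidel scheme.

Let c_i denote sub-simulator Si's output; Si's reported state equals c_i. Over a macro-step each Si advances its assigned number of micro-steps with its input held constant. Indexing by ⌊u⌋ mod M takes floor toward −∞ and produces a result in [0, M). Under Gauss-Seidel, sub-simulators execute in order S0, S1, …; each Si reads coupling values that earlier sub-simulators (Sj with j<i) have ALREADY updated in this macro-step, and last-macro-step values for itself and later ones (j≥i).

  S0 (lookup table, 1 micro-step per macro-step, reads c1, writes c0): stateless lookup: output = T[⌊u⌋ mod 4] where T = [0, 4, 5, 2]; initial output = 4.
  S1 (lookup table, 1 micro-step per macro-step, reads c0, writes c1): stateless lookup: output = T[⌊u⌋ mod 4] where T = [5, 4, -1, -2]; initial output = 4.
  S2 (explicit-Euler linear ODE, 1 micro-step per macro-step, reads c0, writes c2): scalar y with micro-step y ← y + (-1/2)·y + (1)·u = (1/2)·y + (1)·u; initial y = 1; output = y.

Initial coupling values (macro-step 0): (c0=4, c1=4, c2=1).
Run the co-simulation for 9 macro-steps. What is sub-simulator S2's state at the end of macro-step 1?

S2 state at macro-step 1 = 1/2

macro 1: S0 reads c1=4 → after 1×micro: 0; S1 reads c0=0 → after 1×micro: 5; S2 reads c0=0 → after 1×micro: 1/2 ⇒ (c0=0, c1=5, c2=1/2)
macro 2: S0 reads c1=5 → after 1×micro: 4; S1 reads c0=4 → after 1×micro: 5; S2 reads c0=4 → after 1×micro: 17/4 ⇒ (c0=4, c1=5, c2=17/4)
macro 3: S0 reads c1=5 → after 1×micro: 4; S1 reads c0=4 → after 1×micro: 5; S2 reads c0=4 → after 1×micro: 49/8 ⇒ (c0=4, c1=5, c2=49/8)
macro 4: S0 reads c1=5 → after 1×micro: 4; S1 reads c0=4 → after 1×micro: 5; S2 reads c0=4 → after 1×micro: 113/16 ⇒ (c0=4, c1=5, c2=113/16)
macro 5: S0 reads c1=5 → after 1×micro: 4; S1 reads c0=4 → after 1×micro: 5; S2 reads c0=4 → after 1×micro: 241/32 ⇒ (c0=4, c1=5, c2=241/32)
macro 6: S0 reads c1=5 → after 1×micro: 4; S1 reads c0=4 → after 1×micro: 5; S2 reads c0=4 → after 1×micro: 497/64 ⇒ (c0=4, c1=5, c2=497/64)
macro 7: S0 reads c1=5 → after 1×micro: 4; S1 reads c0=4 → after 1×micro: 5; S2 reads c0=4 → after 1×micro: 1009/128 ⇒ (c0=4, c1=5, c2=1009/128)
macro 8: S0 reads c1=5 → after 1×micro: 4; S1 reads c0=4 → after 1×micro: 5; S2 reads c0=4 → after 1×micro: 2033/256 ⇒ (c0=4, c1=5, c2=2033/256)
macro 9: S0 reads c1=5 → after 1×micro: 4; S1 reads c0=4 → after 1×micro: 5; S2 reads c0=4 → after 1×micro: 4081/512 ⇒ (c0=4, c1=5, c2=4081/512)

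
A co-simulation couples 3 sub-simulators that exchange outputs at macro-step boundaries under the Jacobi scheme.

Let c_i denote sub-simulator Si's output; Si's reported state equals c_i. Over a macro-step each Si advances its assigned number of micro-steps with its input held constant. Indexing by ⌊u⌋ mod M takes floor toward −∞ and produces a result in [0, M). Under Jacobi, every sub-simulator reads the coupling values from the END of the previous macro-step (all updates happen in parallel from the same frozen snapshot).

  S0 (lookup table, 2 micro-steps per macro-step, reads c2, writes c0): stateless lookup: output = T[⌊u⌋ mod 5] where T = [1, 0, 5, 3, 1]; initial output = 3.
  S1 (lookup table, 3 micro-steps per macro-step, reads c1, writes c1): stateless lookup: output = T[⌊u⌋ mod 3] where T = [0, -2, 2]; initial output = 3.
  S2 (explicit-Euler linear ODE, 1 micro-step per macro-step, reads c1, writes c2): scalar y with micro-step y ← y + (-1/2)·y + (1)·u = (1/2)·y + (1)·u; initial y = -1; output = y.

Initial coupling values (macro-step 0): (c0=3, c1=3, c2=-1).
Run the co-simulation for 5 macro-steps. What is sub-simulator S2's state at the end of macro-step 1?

S2 state at macro-step 1 = 5/2

macro 1: S0 reads c2=-1 → after 2×micro: 1; S1 reads c1=3 → after 3×micro: 0; S2 reads c1=3 → after 1×micro: 5/2 ⇒ (c0=1, c1=0, c2=5/2)
macro 2: S0 reads c2=5/2 → after 2×micro: 5; S1 reads c1=0 → after 3×micro: 0; S2 reads c1=0 → after 1×micro: 5/4 ⇒ (c0=5, c1=0, c2=5/4)
macro 3: S0 reads c2=5/4 → after 2×micro: 0; S1 reads c1=0 → after 3×micro: 0; S2 reads c1=0 → after 1×micro: 5/8 ⇒ (c0=0, c1=0, c2=5/8)
macro 4: S0 reads c2=5/8 → after 2×micro: 1; S1 reads c1=0 → after 3×micro: 0; S2 reads c1=0 → after 1×micro: 5/16 ⇒ (c0=1, c1=0, c2=5/16)
macro 5: S0 reads c2=5/16 → after 2×micro: 1; S1 reads c1=0 → after 3×micro: 0; S2 reads c1=0 → after 1×micro: 5/32 ⇒ (c0=1, c1=0, c2=5/32)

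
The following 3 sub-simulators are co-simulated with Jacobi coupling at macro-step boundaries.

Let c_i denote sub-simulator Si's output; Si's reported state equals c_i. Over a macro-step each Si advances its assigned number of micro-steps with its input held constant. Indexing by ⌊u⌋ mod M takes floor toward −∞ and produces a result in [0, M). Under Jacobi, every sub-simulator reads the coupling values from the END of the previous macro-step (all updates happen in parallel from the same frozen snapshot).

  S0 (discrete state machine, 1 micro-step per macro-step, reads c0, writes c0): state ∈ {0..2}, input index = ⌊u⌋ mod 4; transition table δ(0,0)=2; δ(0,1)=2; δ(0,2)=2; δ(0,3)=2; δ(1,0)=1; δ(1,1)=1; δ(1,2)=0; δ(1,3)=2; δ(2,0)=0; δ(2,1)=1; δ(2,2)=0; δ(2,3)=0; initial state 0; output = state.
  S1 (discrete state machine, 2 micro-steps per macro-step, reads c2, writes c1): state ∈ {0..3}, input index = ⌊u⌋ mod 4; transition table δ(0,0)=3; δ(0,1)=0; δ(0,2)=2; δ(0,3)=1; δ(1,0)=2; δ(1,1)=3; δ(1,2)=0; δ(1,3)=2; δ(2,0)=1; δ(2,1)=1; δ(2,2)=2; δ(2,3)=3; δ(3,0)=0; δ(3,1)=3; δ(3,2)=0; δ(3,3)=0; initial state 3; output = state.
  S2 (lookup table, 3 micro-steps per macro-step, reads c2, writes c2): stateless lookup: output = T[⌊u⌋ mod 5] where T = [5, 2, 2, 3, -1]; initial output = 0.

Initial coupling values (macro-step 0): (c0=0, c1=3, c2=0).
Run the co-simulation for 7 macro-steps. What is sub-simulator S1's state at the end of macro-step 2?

macro 1: S0 reads c0=0 → after 1×micro: 2; S1 reads c2=0 → after 2×micro: 3; S2 reads c2=0 → after 3×micro: 5 ⇒ (c0=2, c1=3, c2=5)
macro 2: S0 reads c0=2 → after 1×micro: 0; S1 reads c2=5 → after 2×micro: 3; S2 reads c2=5 → after 3×micro: 5 ⇒ (c0=0, c1=3, c2=5)
macro 3: S0 reads c0=0 → after 1×micro: 2; S1 reads c2=5 → after 2×micro: 3; S2 reads c2=5 → after 3×micro: 5 ⇒ (c0=2, c1=3, c2=5)
macro 4: S0 reads c0=2 → after 1×micro: 0; S1 reads c2=5 → after 2×micro: 3; S2 reads c2=5 → after 3×micro: 5 ⇒ (c0=0, c1=3, c2=5)
macro 5: S0 reads c0=0 → after 1×micro: 2; S1 reads c2=5 → after 2×micro: 3; S2 reads c2=5 → after 3×micro: 5 ⇒ (c0=2, c1=3, c2=5)
macro 6: S0 reads c0=2 → after 1×micro: 0; S1 reads c2=5 → after 2×micro: 3; S2 reads c2=5 → after 3×micro: 5 ⇒ (c0=0, c1=3, c2=5)
macro 7: S0 reads c0=0 → after 1×micro: 2; S1 reads c2=5 → after 2×micro: 3; S2 reads c2=5 → after 3×micro: 5 ⇒ (c0=2, c1=3, c2=5)

S1 state at macro-step 2 = 3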